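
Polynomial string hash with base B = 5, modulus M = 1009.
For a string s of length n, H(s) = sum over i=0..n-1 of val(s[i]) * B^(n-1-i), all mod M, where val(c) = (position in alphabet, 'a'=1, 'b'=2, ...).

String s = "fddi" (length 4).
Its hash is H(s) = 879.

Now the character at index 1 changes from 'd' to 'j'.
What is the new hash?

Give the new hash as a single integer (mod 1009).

Answer: 20

Derivation:
val('d') = 4, val('j') = 10
Position k = 1, exponent = n-1-k = 2
B^2 mod M = 5^2 mod 1009 = 25
Delta = (10 - 4) * 25 mod 1009 = 150
New hash = (879 + 150) mod 1009 = 20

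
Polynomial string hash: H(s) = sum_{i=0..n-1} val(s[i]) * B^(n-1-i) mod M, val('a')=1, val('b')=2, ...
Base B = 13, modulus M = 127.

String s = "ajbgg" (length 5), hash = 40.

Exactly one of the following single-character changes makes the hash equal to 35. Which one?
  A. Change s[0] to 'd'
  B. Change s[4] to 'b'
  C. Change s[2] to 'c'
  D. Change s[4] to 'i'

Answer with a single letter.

Option A: s[0]='a'->'d', delta=(4-1)*13^4 mod 127 = 85, hash=40+85 mod 127 = 125
Option B: s[4]='g'->'b', delta=(2-7)*13^0 mod 127 = 122, hash=40+122 mod 127 = 35 <-- target
Option C: s[2]='b'->'c', delta=(3-2)*13^2 mod 127 = 42, hash=40+42 mod 127 = 82
Option D: s[4]='g'->'i', delta=(9-7)*13^0 mod 127 = 2, hash=40+2 mod 127 = 42

Answer: B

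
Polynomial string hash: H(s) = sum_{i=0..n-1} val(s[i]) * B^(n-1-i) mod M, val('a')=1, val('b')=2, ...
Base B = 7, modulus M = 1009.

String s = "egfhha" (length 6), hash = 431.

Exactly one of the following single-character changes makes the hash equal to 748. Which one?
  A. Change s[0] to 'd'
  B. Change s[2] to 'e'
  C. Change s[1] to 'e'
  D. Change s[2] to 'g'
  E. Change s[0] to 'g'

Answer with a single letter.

Option A: s[0]='e'->'d', delta=(4-5)*7^5 mod 1009 = 346, hash=431+346 mod 1009 = 777
Option B: s[2]='f'->'e', delta=(5-6)*7^3 mod 1009 = 666, hash=431+666 mod 1009 = 88
Option C: s[1]='g'->'e', delta=(5-7)*7^4 mod 1009 = 243, hash=431+243 mod 1009 = 674
Option D: s[2]='f'->'g', delta=(7-6)*7^3 mod 1009 = 343, hash=431+343 mod 1009 = 774
Option E: s[0]='e'->'g', delta=(7-5)*7^5 mod 1009 = 317, hash=431+317 mod 1009 = 748 <-- target

Answer: E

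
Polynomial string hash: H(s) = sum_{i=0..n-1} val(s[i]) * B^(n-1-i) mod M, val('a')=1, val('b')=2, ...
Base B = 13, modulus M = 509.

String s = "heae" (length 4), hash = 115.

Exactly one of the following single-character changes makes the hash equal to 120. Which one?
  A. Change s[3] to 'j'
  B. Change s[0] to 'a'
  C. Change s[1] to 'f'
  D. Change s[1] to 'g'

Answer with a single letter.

Answer: A

Derivation:
Option A: s[3]='e'->'j', delta=(10-5)*13^0 mod 509 = 5, hash=115+5 mod 509 = 120 <-- target
Option B: s[0]='h'->'a', delta=(1-8)*13^3 mod 509 = 400, hash=115+400 mod 509 = 6
Option C: s[1]='e'->'f', delta=(6-5)*13^2 mod 509 = 169, hash=115+169 mod 509 = 284
Option D: s[1]='e'->'g', delta=(7-5)*13^2 mod 509 = 338, hash=115+338 mod 509 = 453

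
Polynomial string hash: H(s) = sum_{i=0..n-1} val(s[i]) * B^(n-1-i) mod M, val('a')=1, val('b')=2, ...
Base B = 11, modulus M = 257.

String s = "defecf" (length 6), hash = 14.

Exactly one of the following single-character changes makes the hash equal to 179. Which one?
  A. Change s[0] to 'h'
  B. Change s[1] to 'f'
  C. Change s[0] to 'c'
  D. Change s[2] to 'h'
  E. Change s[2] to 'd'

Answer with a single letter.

Answer: E

Derivation:
Option A: s[0]='d'->'h', delta=(8-4)*11^5 mod 257 = 162, hash=14+162 mod 257 = 176
Option B: s[1]='e'->'f', delta=(6-5)*11^4 mod 257 = 249, hash=14+249 mod 257 = 6
Option C: s[0]='d'->'c', delta=(3-4)*11^5 mod 257 = 88, hash=14+88 mod 257 = 102
Option D: s[2]='f'->'h', delta=(8-6)*11^3 mod 257 = 92, hash=14+92 mod 257 = 106
Option E: s[2]='f'->'d', delta=(4-6)*11^3 mod 257 = 165, hash=14+165 mod 257 = 179 <-- target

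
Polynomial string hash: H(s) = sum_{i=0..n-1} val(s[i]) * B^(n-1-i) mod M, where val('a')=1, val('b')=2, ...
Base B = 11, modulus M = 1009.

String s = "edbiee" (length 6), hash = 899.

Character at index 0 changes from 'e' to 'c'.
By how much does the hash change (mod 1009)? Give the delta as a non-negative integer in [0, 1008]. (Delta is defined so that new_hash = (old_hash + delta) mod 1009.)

Answer: 778

Derivation:
Delta formula: (val(new) - val(old)) * B^(n-1-k) mod M
  val('c') - val('e') = 3 - 5 = -2
  B^(n-1-k) = 11^5 mod 1009 = 620
  Delta = -2 * 620 mod 1009 = 778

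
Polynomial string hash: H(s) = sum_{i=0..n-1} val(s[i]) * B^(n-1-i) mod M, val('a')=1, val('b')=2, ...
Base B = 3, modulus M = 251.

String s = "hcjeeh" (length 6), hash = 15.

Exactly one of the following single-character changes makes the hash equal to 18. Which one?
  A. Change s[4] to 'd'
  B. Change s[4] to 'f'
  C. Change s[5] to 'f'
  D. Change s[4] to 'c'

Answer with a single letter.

Answer: B

Derivation:
Option A: s[4]='e'->'d', delta=(4-5)*3^1 mod 251 = 248, hash=15+248 mod 251 = 12
Option B: s[4]='e'->'f', delta=(6-5)*3^1 mod 251 = 3, hash=15+3 mod 251 = 18 <-- target
Option C: s[5]='h'->'f', delta=(6-8)*3^0 mod 251 = 249, hash=15+249 mod 251 = 13
Option D: s[4]='e'->'c', delta=(3-5)*3^1 mod 251 = 245, hash=15+245 mod 251 = 9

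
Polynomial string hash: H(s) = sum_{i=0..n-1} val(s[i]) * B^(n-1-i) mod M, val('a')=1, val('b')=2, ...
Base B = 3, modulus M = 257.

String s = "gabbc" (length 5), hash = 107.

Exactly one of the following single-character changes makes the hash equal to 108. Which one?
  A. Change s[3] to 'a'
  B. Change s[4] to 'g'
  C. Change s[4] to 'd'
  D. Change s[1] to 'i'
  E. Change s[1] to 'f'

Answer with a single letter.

Option A: s[3]='b'->'a', delta=(1-2)*3^1 mod 257 = 254, hash=107+254 mod 257 = 104
Option B: s[4]='c'->'g', delta=(7-3)*3^0 mod 257 = 4, hash=107+4 mod 257 = 111
Option C: s[4]='c'->'d', delta=(4-3)*3^0 mod 257 = 1, hash=107+1 mod 257 = 108 <-- target
Option D: s[1]='a'->'i', delta=(9-1)*3^3 mod 257 = 216, hash=107+216 mod 257 = 66
Option E: s[1]='a'->'f', delta=(6-1)*3^3 mod 257 = 135, hash=107+135 mod 257 = 242

Answer: C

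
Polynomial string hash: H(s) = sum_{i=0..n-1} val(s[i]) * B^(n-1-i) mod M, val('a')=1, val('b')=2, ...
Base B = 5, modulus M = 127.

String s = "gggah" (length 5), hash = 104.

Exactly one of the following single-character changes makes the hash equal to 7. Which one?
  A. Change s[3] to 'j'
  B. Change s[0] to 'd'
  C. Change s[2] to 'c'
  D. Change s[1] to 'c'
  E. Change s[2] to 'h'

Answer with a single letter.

Answer: B

Derivation:
Option A: s[3]='a'->'j', delta=(10-1)*5^1 mod 127 = 45, hash=104+45 mod 127 = 22
Option B: s[0]='g'->'d', delta=(4-7)*5^4 mod 127 = 30, hash=104+30 mod 127 = 7 <-- target
Option C: s[2]='g'->'c', delta=(3-7)*5^2 mod 127 = 27, hash=104+27 mod 127 = 4
Option D: s[1]='g'->'c', delta=(3-7)*5^3 mod 127 = 8, hash=104+8 mod 127 = 112
Option E: s[2]='g'->'h', delta=(8-7)*5^2 mod 127 = 25, hash=104+25 mod 127 = 2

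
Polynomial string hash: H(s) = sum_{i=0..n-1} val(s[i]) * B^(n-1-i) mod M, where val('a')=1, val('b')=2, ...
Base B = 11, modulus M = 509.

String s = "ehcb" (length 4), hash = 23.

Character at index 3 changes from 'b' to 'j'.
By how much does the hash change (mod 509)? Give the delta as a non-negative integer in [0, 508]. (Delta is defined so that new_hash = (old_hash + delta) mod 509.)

Delta formula: (val(new) - val(old)) * B^(n-1-k) mod M
  val('j') - val('b') = 10 - 2 = 8
  B^(n-1-k) = 11^0 mod 509 = 1
  Delta = 8 * 1 mod 509 = 8

Answer: 8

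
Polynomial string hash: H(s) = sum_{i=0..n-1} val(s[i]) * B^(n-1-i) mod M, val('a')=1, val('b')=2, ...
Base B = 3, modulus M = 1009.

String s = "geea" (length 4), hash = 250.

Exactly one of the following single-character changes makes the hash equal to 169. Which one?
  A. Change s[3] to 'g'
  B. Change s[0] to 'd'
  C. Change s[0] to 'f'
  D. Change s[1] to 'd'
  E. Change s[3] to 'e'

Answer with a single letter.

Option A: s[3]='a'->'g', delta=(7-1)*3^0 mod 1009 = 6, hash=250+6 mod 1009 = 256
Option B: s[0]='g'->'d', delta=(4-7)*3^3 mod 1009 = 928, hash=250+928 mod 1009 = 169 <-- target
Option C: s[0]='g'->'f', delta=(6-7)*3^3 mod 1009 = 982, hash=250+982 mod 1009 = 223
Option D: s[1]='e'->'d', delta=(4-5)*3^2 mod 1009 = 1000, hash=250+1000 mod 1009 = 241
Option E: s[3]='a'->'e', delta=(5-1)*3^0 mod 1009 = 4, hash=250+4 mod 1009 = 254

Answer: B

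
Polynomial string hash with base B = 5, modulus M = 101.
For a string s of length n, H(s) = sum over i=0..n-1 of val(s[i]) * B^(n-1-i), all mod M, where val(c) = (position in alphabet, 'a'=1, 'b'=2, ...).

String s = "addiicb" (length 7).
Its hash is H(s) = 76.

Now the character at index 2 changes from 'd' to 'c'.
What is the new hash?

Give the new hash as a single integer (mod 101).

Answer: 57

Derivation:
val('d') = 4, val('c') = 3
Position k = 2, exponent = n-1-k = 4
B^4 mod M = 5^4 mod 101 = 19
Delta = (3 - 4) * 19 mod 101 = 82
New hash = (76 + 82) mod 101 = 57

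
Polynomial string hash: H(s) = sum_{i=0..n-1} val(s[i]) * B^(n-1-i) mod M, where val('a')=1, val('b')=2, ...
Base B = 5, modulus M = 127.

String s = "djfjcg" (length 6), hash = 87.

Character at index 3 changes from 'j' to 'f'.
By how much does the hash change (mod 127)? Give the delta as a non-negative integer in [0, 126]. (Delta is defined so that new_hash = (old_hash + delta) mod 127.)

Delta formula: (val(new) - val(old)) * B^(n-1-k) mod M
  val('f') - val('j') = 6 - 10 = -4
  B^(n-1-k) = 5^2 mod 127 = 25
  Delta = -4 * 25 mod 127 = 27

Answer: 27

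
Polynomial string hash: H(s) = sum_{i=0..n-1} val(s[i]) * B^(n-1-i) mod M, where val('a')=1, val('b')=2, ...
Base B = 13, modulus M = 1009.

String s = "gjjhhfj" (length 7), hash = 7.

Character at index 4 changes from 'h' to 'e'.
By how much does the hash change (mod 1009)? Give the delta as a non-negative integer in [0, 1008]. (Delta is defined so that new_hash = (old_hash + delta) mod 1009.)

Answer: 502

Derivation:
Delta formula: (val(new) - val(old)) * B^(n-1-k) mod M
  val('e') - val('h') = 5 - 8 = -3
  B^(n-1-k) = 13^2 mod 1009 = 169
  Delta = -3 * 169 mod 1009 = 502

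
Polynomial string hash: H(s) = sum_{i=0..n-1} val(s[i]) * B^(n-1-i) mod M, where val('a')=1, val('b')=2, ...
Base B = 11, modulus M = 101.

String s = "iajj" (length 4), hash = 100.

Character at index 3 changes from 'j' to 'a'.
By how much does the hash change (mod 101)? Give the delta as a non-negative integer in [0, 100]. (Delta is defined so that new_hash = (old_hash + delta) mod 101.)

Delta formula: (val(new) - val(old)) * B^(n-1-k) mod M
  val('a') - val('j') = 1 - 10 = -9
  B^(n-1-k) = 11^0 mod 101 = 1
  Delta = -9 * 1 mod 101 = 92

Answer: 92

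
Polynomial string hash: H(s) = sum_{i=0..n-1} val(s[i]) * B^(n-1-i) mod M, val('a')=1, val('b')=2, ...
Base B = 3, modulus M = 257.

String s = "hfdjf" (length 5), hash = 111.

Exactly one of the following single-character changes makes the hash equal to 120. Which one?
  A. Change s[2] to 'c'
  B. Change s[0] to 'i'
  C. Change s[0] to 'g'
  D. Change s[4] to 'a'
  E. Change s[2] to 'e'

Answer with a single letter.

Answer: E

Derivation:
Option A: s[2]='d'->'c', delta=(3-4)*3^2 mod 257 = 248, hash=111+248 mod 257 = 102
Option B: s[0]='h'->'i', delta=(9-8)*3^4 mod 257 = 81, hash=111+81 mod 257 = 192
Option C: s[0]='h'->'g', delta=(7-8)*3^4 mod 257 = 176, hash=111+176 mod 257 = 30
Option D: s[4]='f'->'a', delta=(1-6)*3^0 mod 257 = 252, hash=111+252 mod 257 = 106
Option E: s[2]='d'->'e', delta=(5-4)*3^2 mod 257 = 9, hash=111+9 mod 257 = 120 <-- target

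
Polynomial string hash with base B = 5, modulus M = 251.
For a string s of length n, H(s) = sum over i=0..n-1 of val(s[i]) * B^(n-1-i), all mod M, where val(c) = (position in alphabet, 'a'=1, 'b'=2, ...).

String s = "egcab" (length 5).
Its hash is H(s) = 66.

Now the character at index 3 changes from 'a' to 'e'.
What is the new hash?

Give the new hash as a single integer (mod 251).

val('a') = 1, val('e') = 5
Position k = 3, exponent = n-1-k = 1
B^1 mod M = 5^1 mod 251 = 5
Delta = (5 - 1) * 5 mod 251 = 20
New hash = (66 + 20) mod 251 = 86

Answer: 86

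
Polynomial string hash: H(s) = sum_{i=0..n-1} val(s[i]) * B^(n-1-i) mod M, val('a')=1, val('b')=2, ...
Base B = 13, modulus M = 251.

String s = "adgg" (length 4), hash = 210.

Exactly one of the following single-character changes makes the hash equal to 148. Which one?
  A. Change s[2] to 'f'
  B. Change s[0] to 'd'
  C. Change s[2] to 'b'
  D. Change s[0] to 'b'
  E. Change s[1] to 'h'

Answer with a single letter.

Option A: s[2]='g'->'f', delta=(6-7)*13^1 mod 251 = 238, hash=210+238 mod 251 = 197
Option B: s[0]='a'->'d', delta=(4-1)*13^3 mod 251 = 65, hash=210+65 mod 251 = 24
Option C: s[2]='g'->'b', delta=(2-7)*13^1 mod 251 = 186, hash=210+186 mod 251 = 145
Option D: s[0]='a'->'b', delta=(2-1)*13^3 mod 251 = 189, hash=210+189 mod 251 = 148 <-- target
Option E: s[1]='d'->'h', delta=(8-4)*13^2 mod 251 = 174, hash=210+174 mod 251 = 133

Answer: D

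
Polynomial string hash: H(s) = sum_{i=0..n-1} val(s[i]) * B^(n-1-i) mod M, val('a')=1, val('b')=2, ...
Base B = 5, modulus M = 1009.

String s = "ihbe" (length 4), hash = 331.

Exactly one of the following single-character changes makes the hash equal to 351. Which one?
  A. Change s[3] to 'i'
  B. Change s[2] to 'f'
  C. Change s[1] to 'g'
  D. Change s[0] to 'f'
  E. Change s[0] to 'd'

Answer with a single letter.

Option A: s[3]='e'->'i', delta=(9-5)*5^0 mod 1009 = 4, hash=331+4 mod 1009 = 335
Option B: s[2]='b'->'f', delta=(6-2)*5^1 mod 1009 = 20, hash=331+20 mod 1009 = 351 <-- target
Option C: s[1]='h'->'g', delta=(7-8)*5^2 mod 1009 = 984, hash=331+984 mod 1009 = 306
Option D: s[0]='i'->'f', delta=(6-9)*5^3 mod 1009 = 634, hash=331+634 mod 1009 = 965
Option E: s[0]='i'->'d', delta=(4-9)*5^3 mod 1009 = 384, hash=331+384 mod 1009 = 715

Answer: B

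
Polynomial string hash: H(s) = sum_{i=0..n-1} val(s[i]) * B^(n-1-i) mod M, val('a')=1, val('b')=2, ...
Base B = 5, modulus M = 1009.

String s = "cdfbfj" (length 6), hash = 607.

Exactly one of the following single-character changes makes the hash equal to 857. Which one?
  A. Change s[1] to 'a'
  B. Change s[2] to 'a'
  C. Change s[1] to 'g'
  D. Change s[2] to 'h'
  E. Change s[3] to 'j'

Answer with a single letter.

Option A: s[1]='d'->'a', delta=(1-4)*5^4 mod 1009 = 143, hash=607+143 mod 1009 = 750
Option B: s[2]='f'->'a', delta=(1-6)*5^3 mod 1009 = 384, hash=607+384 mod 1009 = 991
Option C: s[1]='d'->'g', delta=(7-4)*5^4 mod 1009 = 866, hash=607+866 mod 1009 = 464
Option D: s[2]='f'->'h', delta=(8-6)*5^3 mod 1009 = 250, hash=607+250 mod 1009 = 857 <-- target
Option E: s[3]='b'->'j', delta=(10-2)*5^2 mod 1009 = 200, hash=607+200 mod 1009 = 807

Answer: D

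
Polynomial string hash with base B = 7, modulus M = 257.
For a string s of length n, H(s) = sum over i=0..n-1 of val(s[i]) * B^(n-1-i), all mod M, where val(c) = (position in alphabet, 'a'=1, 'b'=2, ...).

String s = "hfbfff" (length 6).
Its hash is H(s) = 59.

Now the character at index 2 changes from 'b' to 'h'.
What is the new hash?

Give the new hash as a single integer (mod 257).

Answer: 61

Derivation:
val('b') = 2, val('h') = 8
Position k = 2, exponent = n-1-k = 3
B^3 mod M = 7^3 mod 257 = 86
Delta = (8 - 2) * 86 mod 257 = 2
New hash = (59 + 2) mod 257 = 61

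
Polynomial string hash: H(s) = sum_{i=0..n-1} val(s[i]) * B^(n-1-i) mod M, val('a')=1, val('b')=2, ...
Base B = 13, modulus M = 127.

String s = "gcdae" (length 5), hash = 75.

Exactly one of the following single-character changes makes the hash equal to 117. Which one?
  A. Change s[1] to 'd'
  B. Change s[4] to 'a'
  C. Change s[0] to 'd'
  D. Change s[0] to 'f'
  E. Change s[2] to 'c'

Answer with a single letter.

Answer: C

Derivation:
Option A: s[1]='c'->'d', delta=(4-3)*13^3 mod 127 = 38, hash=75+38 mod 127 = 113
Option B: s[4]='e'->'a', delta=(1-5)*13^0 mod 127 = 123, hash=75+123 mod 127 = 71
Option C: s[0]='g'->'d', delta=(4-7)*13^4 mod 127 = 42, hash=75+42 mod 127 = 117 <-- target
Option D: s[0]='g'->'f', delta=(6-7)*13^4 mod 127 = 14, hash=75+14 mod 127 = 89
Option E: s[2]='d'->'c', delta=(3-4)*13^2 mod 127 = 85, hash=75+85 mod 127 = 33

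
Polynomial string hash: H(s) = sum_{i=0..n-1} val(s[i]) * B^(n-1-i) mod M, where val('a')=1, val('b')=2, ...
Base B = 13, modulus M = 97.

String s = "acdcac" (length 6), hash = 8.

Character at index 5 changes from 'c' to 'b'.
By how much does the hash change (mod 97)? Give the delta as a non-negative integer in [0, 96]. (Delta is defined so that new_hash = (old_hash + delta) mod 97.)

Delta formula: (val(new) - val(old)) * B^(n-1-k) mod M
  val('b') - val('c') = 2 - 3 = -1
  B^(n-1-k) = 13^0 mod 97 = 1
  Delta = -1 * 1 mod 97 = 96

Answer: 96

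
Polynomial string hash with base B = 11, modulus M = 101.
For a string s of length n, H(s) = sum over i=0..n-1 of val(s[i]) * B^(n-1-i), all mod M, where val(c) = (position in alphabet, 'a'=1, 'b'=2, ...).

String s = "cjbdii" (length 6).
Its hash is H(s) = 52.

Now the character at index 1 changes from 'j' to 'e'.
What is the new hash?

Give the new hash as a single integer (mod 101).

val('j') = 10, val('e') = 5
Position k = 1, exponent = n-1-k = 4
B^4 mod M = 11^4 mod 101 = 97
Delta = (5 - 10) * 97 mod 101 = 20
New hash = (52 + 20) mod 101 = 72

Answer: 72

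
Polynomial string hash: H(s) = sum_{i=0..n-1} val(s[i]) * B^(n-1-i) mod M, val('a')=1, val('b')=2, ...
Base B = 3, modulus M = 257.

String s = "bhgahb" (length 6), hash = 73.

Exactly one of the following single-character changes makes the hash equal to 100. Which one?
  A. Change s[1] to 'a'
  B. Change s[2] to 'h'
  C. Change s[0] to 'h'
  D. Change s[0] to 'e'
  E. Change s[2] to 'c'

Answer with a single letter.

Answer: B

Derivation:
Option A: s[1]='h'->'a', delta=(1-8)*3^4 mod 257 = 204, hash=73+204 mod 257 = 20
Option B: s[2]='g'->'h', delta=(8-7)*3^3 mod 257 = 27, hash=73+27 mod 257 = 100 <-- target
Option C: s[0]='b'->'h', delta=(8-2)*3^5 mod 257 = 173, hash=73+173 mod 257 = 246
Option D: s[0]='b'->'e', delta=(5-2)*3^5 mod 257 = 215, hash=73+215 mod 257 = 31
Option E: s[2]='g'->'c', delta=(3-7)*3^3 mod 257 = 149, hash=73+149 mod 257 = 222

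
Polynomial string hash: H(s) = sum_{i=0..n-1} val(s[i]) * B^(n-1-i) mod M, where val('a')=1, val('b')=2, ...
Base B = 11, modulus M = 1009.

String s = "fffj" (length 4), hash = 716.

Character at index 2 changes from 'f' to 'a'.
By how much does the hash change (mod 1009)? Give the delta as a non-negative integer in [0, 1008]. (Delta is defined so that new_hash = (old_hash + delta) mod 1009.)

Answer: 954

Derivation:
Delta formula: (val(new) - val(old)) * B^(n-1-k) mod M
  val('a') - val('f') = 1 - 6 = -5
  B^(n-1-k) = 11^1 mod 1009 = 11
  Delta = -5 * 11 mod 1009 = 954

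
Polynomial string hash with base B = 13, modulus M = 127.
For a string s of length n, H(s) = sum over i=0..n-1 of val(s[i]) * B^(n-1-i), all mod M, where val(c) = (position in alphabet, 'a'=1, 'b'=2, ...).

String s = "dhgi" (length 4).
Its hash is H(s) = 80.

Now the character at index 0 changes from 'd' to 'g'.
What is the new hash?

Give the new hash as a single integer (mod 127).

Answer: 67

Derivation:
val('d') = 4, val('g') = 7
Position k = 0, exponent = n-1-k = 3
B^3 mod M = 13^3 mod 127 = 38
Delta = (7 - 4) * 38 mod 127 = 114
New hash = (80 + 114) mod 127 = 67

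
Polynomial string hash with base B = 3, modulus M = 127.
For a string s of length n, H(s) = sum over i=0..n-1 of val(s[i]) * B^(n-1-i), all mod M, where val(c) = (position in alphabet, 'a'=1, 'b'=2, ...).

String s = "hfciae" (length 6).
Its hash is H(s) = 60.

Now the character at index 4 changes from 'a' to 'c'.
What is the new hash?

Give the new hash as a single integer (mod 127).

val('a') = 1, val('c') = 3
Position k = 4, exponent = n-1-k = 1
B^1 mod M = 3^1 mod 127 = 3
Delta = (3 - 1) * 3 mod 127 = 6
New hash = (60 + 6) mod 127 = 66

Answer: 66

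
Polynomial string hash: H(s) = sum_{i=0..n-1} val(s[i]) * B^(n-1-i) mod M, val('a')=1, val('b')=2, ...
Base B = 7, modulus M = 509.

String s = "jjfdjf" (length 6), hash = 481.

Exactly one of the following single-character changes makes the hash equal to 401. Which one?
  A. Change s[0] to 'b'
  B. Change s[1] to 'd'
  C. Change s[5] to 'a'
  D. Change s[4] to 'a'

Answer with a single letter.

Option A: s[0]='j'->'b', delta=(2-10)*7^5 mod 509 = 429, hash=481+429 mod 509 = 401 <-- target
Option B: s[1]='j'->'d', delta=(4-10)*7^4 mod 509 = 355, hash=481+355 mod 509 = 327
Option C: s[5]='f'->'a', delta=(1-6)*7^0 mod 509 = 504, hash=481+504 mod 509 = 476
Option D: s[4]='j'->'a', delta=(1-10)*7^1 mod 509 = 446, hash=481+446 mod 509 = 418

Answer: A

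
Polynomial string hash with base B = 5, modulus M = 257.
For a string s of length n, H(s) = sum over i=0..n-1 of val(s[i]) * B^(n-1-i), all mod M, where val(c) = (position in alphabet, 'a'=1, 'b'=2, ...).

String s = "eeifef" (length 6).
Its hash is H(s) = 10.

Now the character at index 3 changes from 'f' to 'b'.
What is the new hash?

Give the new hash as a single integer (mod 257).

val('f') = 6, val('b') = 2
Position k = 3, exponent = n-1-k = 2
B^2 mod M = 5^2 mod 257 = 25
Delta = (2 - 6) * 25 mod 257 = 157
New hash = (10 + 157) mod 257 = 167

Answer: 167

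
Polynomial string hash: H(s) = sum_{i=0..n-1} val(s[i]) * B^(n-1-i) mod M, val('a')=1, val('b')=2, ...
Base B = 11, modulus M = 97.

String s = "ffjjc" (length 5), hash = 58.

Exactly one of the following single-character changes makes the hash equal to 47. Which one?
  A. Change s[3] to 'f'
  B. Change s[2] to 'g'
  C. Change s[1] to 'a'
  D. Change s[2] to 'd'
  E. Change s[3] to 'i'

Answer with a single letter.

Answer: E

Derivation:
Option A: s[3]='j'->'f', delta=(6-10)*11^1 mod 97 = 53, hash=58+53 mod 97 = 14
Option B: s[2]='j'->'g', delta=(7-10)*11^2 mod 97 = 25, hash=58+25 mod 97 = 83
Option C: s[1]='f'->'a', delta=(1-6)*11^3 mod 97 = 38, hash=58+38 mod 97 = 96
Option D: s[2]='j'->'d', delta=(4-10)*11^2 mod 97 = 50, hash=58+50 mod 97 = 11
Option E: s[3]='j'->'i', delta=(9-10)*11^1 mod 97 = 86, hash=58+86 mod 97 = 47 <-- target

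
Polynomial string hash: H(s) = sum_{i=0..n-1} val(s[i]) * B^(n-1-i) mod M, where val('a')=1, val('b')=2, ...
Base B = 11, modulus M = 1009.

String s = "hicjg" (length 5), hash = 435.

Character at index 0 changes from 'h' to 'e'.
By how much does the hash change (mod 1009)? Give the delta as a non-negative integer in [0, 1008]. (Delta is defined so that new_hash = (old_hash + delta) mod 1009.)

Delta formula: (val(new) - val(old)) * B^(n-1-k) mod M
  val('e') - val('h') = 5 - 8 = -3
  B^(n-1-k) = 11^4 mod 1009 = 515
  Delta = -3 * 515 mod 1009 = 473

Answer: 473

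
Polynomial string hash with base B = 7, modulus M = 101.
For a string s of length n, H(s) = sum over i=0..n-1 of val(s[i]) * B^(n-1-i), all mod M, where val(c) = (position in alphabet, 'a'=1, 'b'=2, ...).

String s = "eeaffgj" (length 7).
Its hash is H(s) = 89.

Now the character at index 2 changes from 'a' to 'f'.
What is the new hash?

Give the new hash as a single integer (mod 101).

Answer: 75

Derivation:
val('a') = 1, val('f') = 6
Position k = 2, exponent = n-1-k = 4
B^4 mod M = 7^4 mod 101 = 78
Delta = (6 - 1) * 78 mod 101 = 87
New hash = (89 + 87) mod 101 = 75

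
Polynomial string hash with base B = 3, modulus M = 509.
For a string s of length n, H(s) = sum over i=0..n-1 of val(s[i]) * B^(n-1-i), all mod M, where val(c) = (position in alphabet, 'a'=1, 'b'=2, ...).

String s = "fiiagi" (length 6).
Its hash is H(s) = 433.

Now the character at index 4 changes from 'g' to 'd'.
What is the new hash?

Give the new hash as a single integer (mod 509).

val('g') = 7, val('d') = 4
Position k = 4, exponent = n-1-k = 1
B^1 mod M = 3^1 mod 509 = 3
Delta = (4 - 7) * 3 mod 509 = 500
New hash = (433 + 500) mod 509 = 424

Answer: 424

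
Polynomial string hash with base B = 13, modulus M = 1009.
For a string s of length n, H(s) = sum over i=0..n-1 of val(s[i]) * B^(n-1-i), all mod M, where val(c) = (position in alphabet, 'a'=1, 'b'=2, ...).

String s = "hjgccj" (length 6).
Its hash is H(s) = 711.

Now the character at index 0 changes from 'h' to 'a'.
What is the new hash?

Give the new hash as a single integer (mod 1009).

val('h') = 8, val('a') = 1
Position k = 0, exponent = n-1-k = 5
B^5 mod M = 13^5 mod 1009 = 990
Delta = (1 - 8) * 990 mod 1009 = 133
New hash = (711 + 133) mod 1009 = 844

Answer: 844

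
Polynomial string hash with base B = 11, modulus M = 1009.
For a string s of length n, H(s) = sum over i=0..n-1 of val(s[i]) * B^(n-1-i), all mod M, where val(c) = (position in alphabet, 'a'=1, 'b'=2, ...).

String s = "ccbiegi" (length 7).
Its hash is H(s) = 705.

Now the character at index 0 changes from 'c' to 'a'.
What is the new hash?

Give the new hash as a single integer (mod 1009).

Answer: 182

Derivation:
val('c') = 3, val('a') = 1
Position k = 0, exponent = n-1-k = 6
B^6 mod M = 11^6 mod 1009 = 766
Delta = (1 - 3) * 766 mod 1009 = 486
New hash = (705 + 486) mod 1009 = 182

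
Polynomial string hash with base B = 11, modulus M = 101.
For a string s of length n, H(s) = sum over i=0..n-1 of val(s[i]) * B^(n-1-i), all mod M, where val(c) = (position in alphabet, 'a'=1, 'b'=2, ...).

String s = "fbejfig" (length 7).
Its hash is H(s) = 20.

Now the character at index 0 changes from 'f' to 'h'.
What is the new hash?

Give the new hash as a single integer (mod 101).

Answer: 62

Derivation:
val('f') = 6, val('h') = 8
Position k = 0, exponent = n-1-k = 6
B^6 mod M = 11^6 mod 101 = 21
Delta = (8 - 6) * 21 mod 101 = 42
New hash = (20 + 42) mod 101 = 62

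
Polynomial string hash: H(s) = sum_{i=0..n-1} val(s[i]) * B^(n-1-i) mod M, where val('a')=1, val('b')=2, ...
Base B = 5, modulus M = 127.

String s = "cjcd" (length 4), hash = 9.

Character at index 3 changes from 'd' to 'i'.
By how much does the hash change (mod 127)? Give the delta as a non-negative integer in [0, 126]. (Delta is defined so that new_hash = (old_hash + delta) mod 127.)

Answer: 5

Derivation:
Delta formula: (val(new) - val(old)) * B^(n-1-k) mod M
  val('i') - val('d') = 9 - 4 = 5
  B^(n-1-k) = 5^0 mod 127 = 1
  Delta = 5 * 1 mod 127 = 5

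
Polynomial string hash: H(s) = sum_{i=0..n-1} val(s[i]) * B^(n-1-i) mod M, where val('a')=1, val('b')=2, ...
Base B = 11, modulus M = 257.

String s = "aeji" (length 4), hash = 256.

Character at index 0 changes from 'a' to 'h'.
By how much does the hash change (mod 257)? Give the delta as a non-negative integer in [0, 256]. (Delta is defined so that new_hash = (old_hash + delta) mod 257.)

Delta formula: (val(new) - val(old)) * B^(n-1-k) mod M
  val('h') - val('a') = 8 - 1 = 7
  B^(n-1-k) = 11^3 mod 257 = 46
  Delta = 7 * 46 mod 257 = 65

Answer: 65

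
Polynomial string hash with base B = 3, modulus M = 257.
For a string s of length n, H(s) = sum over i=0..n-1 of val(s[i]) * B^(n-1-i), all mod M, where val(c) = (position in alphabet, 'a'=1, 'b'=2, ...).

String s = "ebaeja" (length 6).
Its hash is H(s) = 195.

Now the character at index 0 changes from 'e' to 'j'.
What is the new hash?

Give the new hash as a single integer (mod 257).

Answer: 125

Derivation:
val('e') = 5, val('j') = 10
Position k = 0, exponent = n-1-k = 5
B^5 mod M = 3^5 mod 257 = 243
Delta = (10 - 5) * 243 mod 257 = 187
New hash = (195 + 187) mod 257 = 125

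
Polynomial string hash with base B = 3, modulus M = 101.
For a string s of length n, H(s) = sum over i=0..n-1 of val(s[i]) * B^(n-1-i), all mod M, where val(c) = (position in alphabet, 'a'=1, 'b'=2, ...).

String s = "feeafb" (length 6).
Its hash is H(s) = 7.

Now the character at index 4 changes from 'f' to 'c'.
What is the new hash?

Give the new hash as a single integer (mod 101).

Answer: 99

Derivation:
val('f') = 6, val('c') = 3
Position k = 4, exponent = n-1-k = 1
B^1 mod M = 3^1 mod 101 = 3
Delta = (3 - 6) * 3 mod 101 = 92
New hash = (7 + 92) mod 101 = 99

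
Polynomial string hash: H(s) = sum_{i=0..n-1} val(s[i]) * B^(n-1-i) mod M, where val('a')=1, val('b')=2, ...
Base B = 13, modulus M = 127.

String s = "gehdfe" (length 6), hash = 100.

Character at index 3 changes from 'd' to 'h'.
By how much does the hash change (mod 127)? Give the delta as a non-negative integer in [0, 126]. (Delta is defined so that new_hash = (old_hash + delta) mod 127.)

Delta formula: (val(new) - val(old)) * B^(n-1-k) mod M
  val('h') - val('d') = 8 - 4 = 4
  B^(n-1-k) = 13^2 mod 127 = 42
  Delta = 4 * 42 mod 127 = 41

Answer: 41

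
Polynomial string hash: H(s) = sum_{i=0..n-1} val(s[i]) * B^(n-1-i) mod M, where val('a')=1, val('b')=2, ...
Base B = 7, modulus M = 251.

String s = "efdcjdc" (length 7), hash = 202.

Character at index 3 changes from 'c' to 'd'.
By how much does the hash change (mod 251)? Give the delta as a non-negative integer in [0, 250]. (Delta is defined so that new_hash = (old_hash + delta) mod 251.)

Delta formula: (val(new) - val(old)) * B^(n-1-k) mod M
  val('d') - val('c') = 4 - 3 = 1
  B^(n-1-k) = 7^3 mod 251 = 92
  Delta = 1 * 92 mod 251 = 92

Answer: 92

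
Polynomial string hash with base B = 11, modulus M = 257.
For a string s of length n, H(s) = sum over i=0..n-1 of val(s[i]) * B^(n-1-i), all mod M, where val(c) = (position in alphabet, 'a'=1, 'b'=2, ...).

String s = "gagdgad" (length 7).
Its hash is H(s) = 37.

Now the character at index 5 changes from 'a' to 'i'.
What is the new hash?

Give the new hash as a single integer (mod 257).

val('a') = 1, val('i') = 9
Position k = 5, exponent = n-1-k = 1
B^1 mod M = 11^1 mod 257 = 11
Delta = (9 - 1) * 11 mod 257 = 88
New hash = (37 + 88) mod 257 = 125

Answer: 125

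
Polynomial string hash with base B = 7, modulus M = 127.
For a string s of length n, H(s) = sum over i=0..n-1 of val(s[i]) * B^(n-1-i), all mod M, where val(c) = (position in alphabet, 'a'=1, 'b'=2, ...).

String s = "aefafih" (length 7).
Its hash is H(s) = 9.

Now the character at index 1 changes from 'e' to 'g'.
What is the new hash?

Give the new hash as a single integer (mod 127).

val('e') = 5, val('g') = 7
Position k = 1, exponent = n-1-k = 5
B^5 mod M = 7^5 mod 127 = 43
Delta = (7 - 5) * 43 mod 127 = 86
New hash = (9 + 86) mod 127 = 95

Answer: 95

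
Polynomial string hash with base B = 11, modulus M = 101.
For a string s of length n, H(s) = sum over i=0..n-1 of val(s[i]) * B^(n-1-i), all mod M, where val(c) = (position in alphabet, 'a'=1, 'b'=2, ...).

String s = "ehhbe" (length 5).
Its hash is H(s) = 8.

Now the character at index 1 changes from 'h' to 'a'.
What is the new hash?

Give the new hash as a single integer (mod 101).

Answer: 84

Derivation:
val('h') = 8, val('a') = 1
Position k = 1, exponent = n-1-k = 3
B^3 mod M = 11^3 mod 101 = 18
Delta = (1 - 8) * 18 mod 101 = 76
New hash = (8 + 76) mod 101 = 84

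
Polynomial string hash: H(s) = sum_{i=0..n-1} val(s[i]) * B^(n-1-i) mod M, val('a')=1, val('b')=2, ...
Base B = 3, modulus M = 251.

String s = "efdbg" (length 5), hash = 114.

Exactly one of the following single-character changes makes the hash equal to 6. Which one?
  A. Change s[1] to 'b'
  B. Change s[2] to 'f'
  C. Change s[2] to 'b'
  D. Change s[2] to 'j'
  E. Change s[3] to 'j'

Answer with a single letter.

Answer: A

Derivation:
Option A: s[1]='f'->'b', delta=(2-6)*3^3 mod 251 = 143, hash=114+143 mod 251 = 6 <-- target
Option B: s[2]='d'->'f', delta=(6-4)*3^2 mod 251 = 18, hash=114+18 mod 251 = 132
Option C: s[2]='d'->'b', delta=(2-4)*3^2 mod 251 = 233, hash=114+233 mod 251 = 96
Option D: s[2]='d'->'j', delta=(10-4)*3^2 mod 251 = 54, hash=114+54 mod 251 = 168
Option E: s[3]='b'->'j', delta=(10-2)*3^1 mod 251 = 24, hash=114+24 mod 251 = 138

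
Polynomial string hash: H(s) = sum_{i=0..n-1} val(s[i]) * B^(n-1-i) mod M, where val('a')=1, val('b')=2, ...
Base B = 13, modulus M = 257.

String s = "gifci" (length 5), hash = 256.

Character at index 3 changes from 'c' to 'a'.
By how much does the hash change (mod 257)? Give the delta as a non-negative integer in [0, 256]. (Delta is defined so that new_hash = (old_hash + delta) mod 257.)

Delta formula: (val(new) - val(old)) * B^(n-1-k) mod M
  val('a') - val('c') = 1 - 3 = -2
  B^(n-1-k) = 13^1 mod 257 = 13
  Delta = -2 * 13 mod 257 = 231

Answer: 231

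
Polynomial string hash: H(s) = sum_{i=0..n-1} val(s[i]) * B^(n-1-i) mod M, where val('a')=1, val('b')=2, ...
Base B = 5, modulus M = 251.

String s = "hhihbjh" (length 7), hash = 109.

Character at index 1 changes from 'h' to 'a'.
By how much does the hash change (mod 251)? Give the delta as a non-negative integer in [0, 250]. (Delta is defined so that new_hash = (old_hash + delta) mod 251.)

Answer: 213

Derivation:
Delta formula: (val(new) - val(old)) * B^(n-1-k) mod M
  val('a') - val('h') = 1 - 8 = -7
  B^(n-1-k) = 5^5 mod 251 = 113
  Delta = -7 * 113 mod 251 = 213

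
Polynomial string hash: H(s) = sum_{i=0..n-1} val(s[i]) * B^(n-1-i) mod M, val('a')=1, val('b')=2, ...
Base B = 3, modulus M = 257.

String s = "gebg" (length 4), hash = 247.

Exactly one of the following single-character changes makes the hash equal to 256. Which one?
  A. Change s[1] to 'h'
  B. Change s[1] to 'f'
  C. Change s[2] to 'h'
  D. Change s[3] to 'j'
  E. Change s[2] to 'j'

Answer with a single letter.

Option A: s[1]='e'->'h', delta=(8-5)*3^2 mod 257 = 27, hash=247+27 mod 257 = 17
Option B: s[1]='e'->'f', delta=(6-5)*3^2 mod 257 = 9, hash=247+9 mod 257 = 256 <-- target
Option C: s[2]='b'->'h', delta=(8-2)*3^1 mod 257 = 18, hash=247+18 mod 257 = 8
Option D: s[3]='g'->'j', delta=(10-7)*3^0 mod 257 = 3, hash=247+3 mod 257 = 250
Option E: s[2]='b'->'j', delta=(10-2)*3^1 mod 257 = 24, hash=247+24 mod 257 = 14

Answer: B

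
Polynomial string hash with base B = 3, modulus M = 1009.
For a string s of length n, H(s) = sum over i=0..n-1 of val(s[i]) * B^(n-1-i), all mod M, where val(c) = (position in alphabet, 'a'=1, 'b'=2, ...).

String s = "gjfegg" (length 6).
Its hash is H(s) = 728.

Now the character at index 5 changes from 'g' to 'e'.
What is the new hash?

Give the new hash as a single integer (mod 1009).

Answer: 726

Derivation:
val('g') = 7, val('e') = 5
Position k = 5, exponent = n-1-k = 0
B^0 mod M = 3^0 mod 1009 = 1
Delta = (5 - 7) * 1 mod 1009 = 1007
New hash = (728 + 1007) mod 1009 = 726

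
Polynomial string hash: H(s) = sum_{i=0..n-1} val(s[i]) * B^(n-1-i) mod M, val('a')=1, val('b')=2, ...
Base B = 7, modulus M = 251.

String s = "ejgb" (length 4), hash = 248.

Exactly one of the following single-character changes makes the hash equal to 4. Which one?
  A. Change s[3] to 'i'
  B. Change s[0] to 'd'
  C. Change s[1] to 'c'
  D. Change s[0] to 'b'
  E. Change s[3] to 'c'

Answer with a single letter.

Answer: A

Derivation:
Option A: s[3]='b'->'i', delta=(9-2)*7^0 mod 251 = 7, hash=248+7 mod 251 = 4 <-- target
Option B: s[0]='e'->'d', delta=(4-5)*7^3 mod 251 = 159, hash=248+159 mod 251 = 156
Option C: s[1]='j'->'c', delta=(3-10)*7^2 mod 251 = 159, hash=248+159 mod 251 = 156
Option D: s[0]='e'->'b', delta=(2-5)*7^3 mod 251 = 226, hash=248+226 mod 251 = 223
Option E: s[3]='b'->'c', delta=(3-2)*7^0 mod 251 = 1, hash=248+1 mod 251 = 249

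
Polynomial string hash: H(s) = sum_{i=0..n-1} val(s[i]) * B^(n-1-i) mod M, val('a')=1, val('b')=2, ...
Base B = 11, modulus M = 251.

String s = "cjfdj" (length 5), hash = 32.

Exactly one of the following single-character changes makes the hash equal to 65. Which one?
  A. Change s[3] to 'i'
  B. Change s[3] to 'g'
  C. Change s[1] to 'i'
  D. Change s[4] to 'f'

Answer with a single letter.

Answer: B

Derivation:
Option A: s[3]='d'->'i', delta=(9-4)*11^1 mod 251 = 55, hash=32+55 mod 251 = 87
Option B: s[3]='d'->'g', delta=(7-4)*11^1 mod 251 = 33, hash=32+33 mod 251 = 65 <-- target
Option C: s[1]='j'->'i', delta=(9-10)*11^3 mod 251 = 175, hash=32+175 mod 251 = 207
Option D: s[4]='j'->'f', delta=(6-10)*11^0 mod 251 = 247, hash=32+247 mod 251 = 28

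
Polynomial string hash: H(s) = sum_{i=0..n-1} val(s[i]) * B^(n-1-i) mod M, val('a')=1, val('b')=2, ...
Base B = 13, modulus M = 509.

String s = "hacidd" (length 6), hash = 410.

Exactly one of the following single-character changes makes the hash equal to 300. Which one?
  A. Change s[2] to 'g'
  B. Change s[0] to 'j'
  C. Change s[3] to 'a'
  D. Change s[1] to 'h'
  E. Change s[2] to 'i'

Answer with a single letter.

Answer: D

Derivation:
Option A: s[2]='c'->'g', delta=(7-3)*13^3 mod 509 = 135, hash=410+135 mod 509 = 36
Option B: s[0]='h'->'j', delta=(10-8)*13^5 mod 509 = 464, hash=410+464 mod 509 = 365
Option C: s[3]='i'->'a', delta=(1-9)*13^2 mod 509 = 175, hash=410+175 mod 509 = 76
Option D: s[1]='a'->'h', delta=(8-1)*13^4 mod 509 = 399, hash=410+399 mod 509 = 300 <-- target
Option E: s[2]='c'->'i', delta=(9-3)*13^3 mod 509 = 457, hash=410+457 mod 509 = 358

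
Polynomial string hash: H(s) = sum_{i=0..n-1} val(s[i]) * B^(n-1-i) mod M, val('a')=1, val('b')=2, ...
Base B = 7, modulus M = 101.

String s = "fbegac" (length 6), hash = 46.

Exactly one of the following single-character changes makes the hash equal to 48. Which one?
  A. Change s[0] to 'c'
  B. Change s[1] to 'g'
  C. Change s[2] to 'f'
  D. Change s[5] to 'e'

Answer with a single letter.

Option A: s[0]='f'->'c', delta=(3-6)*7^5 mod 101 = 79, hash=46+79 mod 101 = 24
Option B: s[1]='b'->'g', delta=(7-2)*7^4 mod 101 = 87, hash=46+87 mod 101 = 32
Option C: s[2]='e'->'f', delta=(6-5)*7^3 mod 101 = 40, hash=46+40 mod 101 = 86
Option D: s[5]='c'->'e', delta=(5-3)*7^0 mod 101 = 2, hash=46+2 mod 101 = 48 <-- target

Answer: D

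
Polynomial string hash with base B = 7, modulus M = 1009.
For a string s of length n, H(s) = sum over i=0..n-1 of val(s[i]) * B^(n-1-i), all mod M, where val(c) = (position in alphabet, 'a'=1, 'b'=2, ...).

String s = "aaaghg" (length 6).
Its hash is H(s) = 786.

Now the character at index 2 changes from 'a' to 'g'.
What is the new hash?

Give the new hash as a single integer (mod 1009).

val('a') = 1, val('g') = 7
Position k = 2, exponent = n-1-k = 3
B^3 mod M = 7^3 mod 1009 = 343
Delta = (7 - 1) * 343 mod 1009 = 40
New hash = (786 + 40) mod 1009 = 826

Answer: 826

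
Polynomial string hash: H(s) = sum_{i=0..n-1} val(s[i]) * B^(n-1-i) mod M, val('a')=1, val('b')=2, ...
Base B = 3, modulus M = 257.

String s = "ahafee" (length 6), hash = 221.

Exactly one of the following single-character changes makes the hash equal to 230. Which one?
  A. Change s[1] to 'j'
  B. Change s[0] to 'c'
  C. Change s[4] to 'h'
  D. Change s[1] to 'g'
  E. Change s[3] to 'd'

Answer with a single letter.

Answer: C

Derivation:
Option A: s[1]='h'->'j', delta=(10-8)*3^4 mod 257 = 162, hash=221+162 mod 257 = 126
Option B: s[0]='a'->'c', delta=(3-1)*3^5 mod 257 = 229, hash=221+229 mod 257 = 193
Option C: s[4]='e'->'h', delta=(8-5)*3^1 mod 257 = 9, hash=221+9 mod 257 = 230 <-- target
Option D: s[1]='h'->'g', delta=(7-8)*3^4 mod 257 = 176, hash=221+176 mod 257 = 140
Option E: s[3]='f'->'d', delta=(4-6)*3^2 mod 257 = 239, hash=221+239 mod 257 = 203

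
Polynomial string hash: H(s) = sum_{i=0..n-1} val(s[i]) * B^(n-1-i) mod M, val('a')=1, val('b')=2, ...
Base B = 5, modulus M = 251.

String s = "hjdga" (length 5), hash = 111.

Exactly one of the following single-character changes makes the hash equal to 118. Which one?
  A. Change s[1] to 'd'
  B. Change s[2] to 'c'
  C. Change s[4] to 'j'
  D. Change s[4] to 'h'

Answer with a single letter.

Answer: D

Derivation:
Option A: s[1]='j'->'d', delta=(4-10)*5^3 mod 251 = 3, hash=111+3 mod 251 = 114
Option B: s[2]='d'->'c', delta=(3-4)*5^2 mod 251 = 226, hash=111+226 mod 251 = 86
Option C: s[4]='a'->'j', delta=(10-1)*5^0 mod 251 = 9, hash=111+9 mod 251 = 120
Option D: s[4]='a'->'h', delta=(8-1)*5^0 mod 251 = 7, hash=111+7 mod 251 = 118 <-- target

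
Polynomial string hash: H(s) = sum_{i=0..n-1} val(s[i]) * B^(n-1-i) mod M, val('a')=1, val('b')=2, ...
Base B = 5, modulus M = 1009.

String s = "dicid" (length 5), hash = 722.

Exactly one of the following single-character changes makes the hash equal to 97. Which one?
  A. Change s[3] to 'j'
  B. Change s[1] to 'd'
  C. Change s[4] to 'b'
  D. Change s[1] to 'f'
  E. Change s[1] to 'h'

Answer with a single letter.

Answer: B

Derivation:
Option A: s[3]='i'->'j', delta=(10-9)*5^1 mod 1009 = 5, hash=722+5 mod 1009 = 727
Option B: s[1]='i'->'d', delta=(4-9)*5^3 mod 1009 = 384, hash=722+384 mod 1009 = 97 <-- target
Option C: s[4]='d'->'b', delta=(2-4)*5^0 mod 1009 = 1007, hash=722+1007 mod 1009 = 720
Option D: s[1]='i'->'f', delta=(6-9)*5^3 mod 1009 = 634, hash=722+634 mod 1009 = 347
Option E: s[1]='i'->'h', delta=(8-9)*5^3 mod 1009 = 884, hash=722+884 mod 1009 = 597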